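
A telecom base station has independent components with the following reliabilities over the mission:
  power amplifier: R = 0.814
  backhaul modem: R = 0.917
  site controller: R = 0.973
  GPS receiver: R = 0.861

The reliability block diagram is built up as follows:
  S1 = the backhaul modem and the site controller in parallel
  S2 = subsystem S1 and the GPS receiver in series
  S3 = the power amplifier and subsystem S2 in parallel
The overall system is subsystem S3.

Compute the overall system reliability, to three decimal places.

Parallel (backhaul modem and site controller): 1 − (1 − 0.91700)(1 − 0.97300) = 0.99776
Series ([0.99776] and GPS receiver): 0.99776 × 0.86100 = 0.85907
Parallel (power amplifier and [0.85907]): 1 − (1 − 0.81400)(1 − 0.85907) = 0.974

0.974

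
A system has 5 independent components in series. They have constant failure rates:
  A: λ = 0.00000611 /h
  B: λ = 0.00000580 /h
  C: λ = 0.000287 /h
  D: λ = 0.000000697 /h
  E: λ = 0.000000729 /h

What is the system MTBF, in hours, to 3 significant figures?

3330

Series of exponential components: λ_sys = Σ λ_i
λ_sys = 0.00000611 + 0.00000580 + 0.000287 + 0.000000697 + 0.000000729 = 3.0034e-04 /h
MTBF = 1 / λ_sys = 3330 h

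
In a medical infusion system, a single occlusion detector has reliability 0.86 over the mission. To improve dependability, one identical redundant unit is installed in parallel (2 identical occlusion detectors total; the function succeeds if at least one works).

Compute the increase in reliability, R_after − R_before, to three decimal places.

R_before = 0.86
R_after = 1 − (1 − 0.86)^2 = 0.980
ΔR = 0.980 − 0.86 = 0.120

0.120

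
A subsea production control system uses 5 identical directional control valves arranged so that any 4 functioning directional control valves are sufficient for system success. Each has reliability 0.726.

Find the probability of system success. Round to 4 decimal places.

0.5823

R = Σ_{i=4}^{5} C(5,i) p^i (1−p)^{5−i} with p = 0.726
C(5,4)·0.726^4·0.274^1 = 0.380598
C(5,5)·0.726^5·0.274^0 = 0.201689
Sum = 0.5823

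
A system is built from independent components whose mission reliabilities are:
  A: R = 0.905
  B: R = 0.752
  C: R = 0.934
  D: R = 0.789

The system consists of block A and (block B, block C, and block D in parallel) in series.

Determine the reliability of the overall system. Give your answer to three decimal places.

Parallel (B, C, and D): 1 − (1 − 0.75200)(1 − 0.93400)(1 − 0.78900) = 0.99655
Series (A and [0.99655]): 0.90500 × 0.99655 = 0.902

0.902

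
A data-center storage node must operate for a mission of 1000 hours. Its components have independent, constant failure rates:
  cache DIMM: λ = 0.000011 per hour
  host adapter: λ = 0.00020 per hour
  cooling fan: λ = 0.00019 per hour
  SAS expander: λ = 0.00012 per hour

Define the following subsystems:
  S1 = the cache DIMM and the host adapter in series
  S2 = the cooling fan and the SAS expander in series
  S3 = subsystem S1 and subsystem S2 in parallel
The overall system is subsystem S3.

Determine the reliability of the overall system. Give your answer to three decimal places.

0.949

R(cache DIMM) = exp(−0.000011 × 1000) = 0.98906
R(host adapter) = exp(−0.00020 × 1000) = 0.81873
R(cooling fan) = exp(−0.00019 × 1000) = 0.82696
R(SAS expander) = exp(−0.00012 × 1000) = 0.88692
Series (cache DIMM and host adapter): 0.98906 × 0.81873 = 0.80977
Series (cooling fan and SAS expander): 0.82696 × 0.88692 = 0.73345
Parallel ([0.80977] and [0.73345]): 1 − (1 − 0.80977)(1 − 0.73345) = 0.949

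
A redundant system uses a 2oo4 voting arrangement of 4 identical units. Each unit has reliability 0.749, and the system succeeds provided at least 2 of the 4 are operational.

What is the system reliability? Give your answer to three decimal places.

0.949

R = Σ_{i=2}^{4} C(4,i) p^i (1−p)^{4−i} with p = 0.749
C(4,2)·0.749^2·0.251^2 = 0.21206
C(4,3)·0.749^3·0.251^1 = 0.42187
C(4,4)·0.749^4·0.251^0 = 0.31472
Sum = 0.949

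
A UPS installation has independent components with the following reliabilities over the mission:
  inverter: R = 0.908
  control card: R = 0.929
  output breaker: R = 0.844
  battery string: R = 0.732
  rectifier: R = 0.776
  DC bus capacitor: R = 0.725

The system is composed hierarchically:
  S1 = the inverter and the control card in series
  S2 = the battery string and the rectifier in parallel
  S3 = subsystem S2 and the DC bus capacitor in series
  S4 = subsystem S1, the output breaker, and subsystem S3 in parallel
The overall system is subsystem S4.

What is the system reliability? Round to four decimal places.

0.9922

Series (inverter and control card): 0.908000 × 0.929000 = 0.843532
Parallel (battery string and rectifier): 1 − (1 − 0.732000)(1 − 0.776000) = 0.939968
Series ([0.939968] and DC bus capacitor): 0.939968 × 0.725000 = 0.681477
Parallel ([0.843532], output breaker, and [0.681477]): 1 − (1 − 0.843532)(1 − 0.844000)(1 − 0.681477) = 0.9922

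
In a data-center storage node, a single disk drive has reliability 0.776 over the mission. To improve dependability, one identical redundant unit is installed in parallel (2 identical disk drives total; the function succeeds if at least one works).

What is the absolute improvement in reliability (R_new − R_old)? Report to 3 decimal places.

R_before = 0.776
R_after = 1 − (1 − 0.776)^2 = 0.950
ΔR = 0.950 − 0.776 = 0.174

0.174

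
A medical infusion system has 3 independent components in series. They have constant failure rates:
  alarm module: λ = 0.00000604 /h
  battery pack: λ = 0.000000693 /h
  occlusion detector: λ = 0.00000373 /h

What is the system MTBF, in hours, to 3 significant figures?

95600

Series of exponential components: λ_sys = Σ λ_i
λ_sys = 0.00000604 + 0.000000693 + 0.00000373 = 1.0463e-05 /h
MTBF = 1 / λ_sys = 95600 h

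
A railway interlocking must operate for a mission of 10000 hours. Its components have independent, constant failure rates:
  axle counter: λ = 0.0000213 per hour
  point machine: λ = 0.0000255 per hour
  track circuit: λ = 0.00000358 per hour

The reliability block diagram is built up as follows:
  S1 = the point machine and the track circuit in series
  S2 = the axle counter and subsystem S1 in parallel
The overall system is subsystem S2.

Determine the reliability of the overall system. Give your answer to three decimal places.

0.952

R(axle counter) = exp(−0.0000213 × 10000) = 0.80816
R(point machine) = exp(−0.0000255 × 10000) = 0.77492
R(track circuit) = exp(−0.00000358 × 10000) = 0.96483
Series (point machine and track circuit): 0.77492 × 0.96483 = 0.74767
Parallel (axle counter and [0.74767]): 1 − (1 − 0.80816)(1 − 0.74767) = 0.952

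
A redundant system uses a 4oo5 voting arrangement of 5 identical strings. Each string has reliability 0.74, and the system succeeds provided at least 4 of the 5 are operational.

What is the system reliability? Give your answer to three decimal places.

0.612

R = Σ_{i=4}^{5} C(5,i) p^i (1−p)^{5−i} with p = 0.74
C(5,4)·0.74^4·0.26^1 = 0.38983
C(5,5)·0.74^5·0.26^0 = 0.22190
Sum = 0.612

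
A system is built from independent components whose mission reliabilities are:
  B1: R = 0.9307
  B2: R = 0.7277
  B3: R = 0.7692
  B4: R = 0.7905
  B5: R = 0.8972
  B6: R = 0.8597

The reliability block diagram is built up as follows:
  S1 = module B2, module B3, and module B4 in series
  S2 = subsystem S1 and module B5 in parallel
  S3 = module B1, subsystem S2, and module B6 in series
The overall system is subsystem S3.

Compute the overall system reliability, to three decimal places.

0.754

Series (B2, B3, and B4): 0.72770 × 0.76920 × 0.79050 = 0.44248
Parallel ([0.44248] and B5): 1 − (1 − 0.44248)(1 − 0.89720) = 0.94269
Series (B1, [0.94269], and B6): 0.93070 × 0.94269 × 0.85970 = 0.754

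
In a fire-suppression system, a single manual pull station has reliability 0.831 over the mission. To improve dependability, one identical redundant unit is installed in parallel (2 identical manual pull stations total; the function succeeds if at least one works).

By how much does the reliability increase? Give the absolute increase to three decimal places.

0.140

R_before = 0.831
R_after = 1 − (1 − 0.831)^2 = 0.971
ΔR = 0.971 − 0.831 = 0.140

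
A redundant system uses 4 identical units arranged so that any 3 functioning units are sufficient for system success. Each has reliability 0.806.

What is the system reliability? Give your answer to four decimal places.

R = Σ_{i=3}^{4} C(4,i) p^i (1−p)^{4−i} with p = 0.806
C(4,3)·0.806^3·0.194^1 = 0.406319
C(4,4)·0.806^4·0.194^0 = 0.422027
Sum = 0.8283

0.8283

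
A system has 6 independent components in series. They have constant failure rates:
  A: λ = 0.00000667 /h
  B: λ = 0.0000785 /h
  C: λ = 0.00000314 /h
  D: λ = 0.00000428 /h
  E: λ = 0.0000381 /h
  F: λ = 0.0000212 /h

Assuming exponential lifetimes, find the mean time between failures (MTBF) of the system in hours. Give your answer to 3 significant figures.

Series of exponential components: λ_sys = Σ λ_i
λ_sys = 0.00000667 + 0.0000785 + 0.00000314 + 0.00000428 + 0.0000381 + 0.0000212 = 1.5189e-04 /h
MTBF = 1 / λ_sys = 6580 h

6580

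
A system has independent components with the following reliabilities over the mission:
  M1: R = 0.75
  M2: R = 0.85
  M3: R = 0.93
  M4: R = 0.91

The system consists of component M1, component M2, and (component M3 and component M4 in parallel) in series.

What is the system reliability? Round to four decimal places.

0.6335

Parallel (M3 and M4): 1 − (1 − 0.930000)(1 − 0.910000) = 0.993700
Series (M1, M2, and [0.993700]): 0.750000 × 0.850000 × 0.993700 = 0.6335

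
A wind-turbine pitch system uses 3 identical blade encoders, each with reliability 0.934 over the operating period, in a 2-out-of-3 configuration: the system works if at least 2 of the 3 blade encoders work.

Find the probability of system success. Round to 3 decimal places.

0.988

R = Σ_{i=2}^{3} C(3,i) p^i (1−p)^{3−i} with p = 0.934
C(3,2)·0.934^2·0.066^1 = 0.17273
C(3,3)·0.934^3·0.066^0 = 0.81478
Sum = 0.988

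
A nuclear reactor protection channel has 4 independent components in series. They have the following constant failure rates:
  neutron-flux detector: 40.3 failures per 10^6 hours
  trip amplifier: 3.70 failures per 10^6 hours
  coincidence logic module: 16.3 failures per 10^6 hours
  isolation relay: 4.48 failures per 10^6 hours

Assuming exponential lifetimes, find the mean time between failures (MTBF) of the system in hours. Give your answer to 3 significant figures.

15400

Series of exponential components: λ_sys = Σ λ_i
λ_sys = 0.0000403 + 0.00000370 + 0.0000163 + 0.00000448 = 6.4780e-05 /h
MTBF = 1 / λ_sys = 15400 h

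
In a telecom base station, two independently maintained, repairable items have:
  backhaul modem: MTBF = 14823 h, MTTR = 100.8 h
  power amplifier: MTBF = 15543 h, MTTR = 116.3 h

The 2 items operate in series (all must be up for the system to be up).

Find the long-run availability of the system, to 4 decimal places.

0.9859

A(backhaul modem) = MTBF/(MTBF+MTTR) = 14823/(14823+100.8) = 0.993246
A(power amplifier) = MTBF/(MTBF+MTTR) = 15543/(15543+116.3) = 0.992573
Series availability: 0.993246 × 0.992573 = 0.9859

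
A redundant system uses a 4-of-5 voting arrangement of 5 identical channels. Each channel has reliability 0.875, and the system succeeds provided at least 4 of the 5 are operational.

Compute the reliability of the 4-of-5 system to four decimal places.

0.8793

R = Σ_{i=4}^{5} C(5,i) p^i (1−p)^{5−i} with p = 0.875
C(5,4)·0.875^4·0.125^1 = 0.366364
C(5,5)·0.875^5·0.125^0 = 0.512909
Sum = 0.8793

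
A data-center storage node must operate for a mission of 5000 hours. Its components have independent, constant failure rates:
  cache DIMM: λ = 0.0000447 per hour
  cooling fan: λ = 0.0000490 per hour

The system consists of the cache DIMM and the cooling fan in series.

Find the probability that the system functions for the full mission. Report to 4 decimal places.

0.6259

R(cache DIMM) = exp(−0.0000447 × 5000) = 0.799715
R(cooling fan) = exp(−0.0000490 × 5000) = 0.782705
Series (cache DIMM and cooling fan): 0.799715 × 0.782705 = 0.6259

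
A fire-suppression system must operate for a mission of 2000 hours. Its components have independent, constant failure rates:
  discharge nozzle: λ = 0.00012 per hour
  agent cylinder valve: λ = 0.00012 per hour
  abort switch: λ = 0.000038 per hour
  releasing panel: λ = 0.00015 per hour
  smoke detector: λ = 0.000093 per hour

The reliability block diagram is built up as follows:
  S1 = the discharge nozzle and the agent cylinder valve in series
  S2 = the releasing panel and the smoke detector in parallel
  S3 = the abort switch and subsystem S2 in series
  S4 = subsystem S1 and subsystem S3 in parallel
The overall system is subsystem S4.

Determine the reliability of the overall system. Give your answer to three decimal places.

0.957

R(discharge nozzle) = exp(−0.00012 × 2000) = 0.78663
R(agent cylinder valve) = exp(−0.00012 × 2000) = 0.78663
R(abort switch) = exp(−0.000038 × 2000) = 0.92682
R(releasing panel) = exp(−0.00015 × 2000) = 0.74082
R(smoke detector) = exp(−0.000093 × 2000) = 0.83027
Series (discharge nozzle and agent cylinder valve): 0.78663 × 0.78663 = 0.61879
Parallel (releasing panel and smoke detector): 1 − (1 − 0.74082)(1 − 0.83027) = 0.95601
Series (abort switch and [0.95601]): 0.92682 × 0.95601 = 0.88605
Parallel ([0.61879] and [0.88605]): 1 − (1 − 0.61879)(1 − 0.88605) = 0.957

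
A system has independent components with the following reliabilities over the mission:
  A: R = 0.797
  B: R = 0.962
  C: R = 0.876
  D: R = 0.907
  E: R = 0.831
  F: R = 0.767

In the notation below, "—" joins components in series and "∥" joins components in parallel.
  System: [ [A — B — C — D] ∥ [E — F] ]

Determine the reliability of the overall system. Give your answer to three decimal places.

0.858

Series (A, B, C, and D): 0.79700 × 0.96200 × 0.87600 × 0.90700 = 0.60918
Series (E and F): 0.83100 × 0.76700 = 0.63738
Parallel ([0.60918] and [0.63738]): 1 − (1 − 0.60918)(1 − 0.63738) = 0.858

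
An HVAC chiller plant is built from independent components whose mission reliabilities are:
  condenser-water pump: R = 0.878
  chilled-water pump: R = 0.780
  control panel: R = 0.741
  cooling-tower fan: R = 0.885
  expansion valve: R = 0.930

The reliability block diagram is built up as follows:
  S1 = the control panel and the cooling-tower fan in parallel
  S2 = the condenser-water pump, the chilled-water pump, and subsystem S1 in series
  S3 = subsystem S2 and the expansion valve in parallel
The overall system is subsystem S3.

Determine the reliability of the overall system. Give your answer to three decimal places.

Parallel (control panel and cooling-tower fan): 1 − (1 − 0.74100)(1 − 0.88500) = 0.97022
Series (condenser-water pump, chilled-water pump, and [0.97022]): 0.87800 × 0.78000 × 0.97022 = 0.66445
Parallel ([0.66445] and expansion valve): 1 − (1 − 0.66445)(1 − 0.93000) = 0.977

0.977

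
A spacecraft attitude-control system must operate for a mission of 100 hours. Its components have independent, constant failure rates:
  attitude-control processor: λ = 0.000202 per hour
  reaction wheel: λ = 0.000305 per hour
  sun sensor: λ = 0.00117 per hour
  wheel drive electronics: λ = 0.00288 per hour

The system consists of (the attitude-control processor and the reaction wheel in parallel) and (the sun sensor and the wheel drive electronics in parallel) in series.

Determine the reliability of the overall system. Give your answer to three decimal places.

R(attitude-control processor) = exp(−0.000202 × 100) = 0.98000
R(reaction wheel) = exp(−0.000305 × 100) = 0.96996
R(sun sensor) = exp(−0.00117 × 100) = 0.88959
R(wheel drive electronics) = exp(−0.00288 × 100) = 0.74976
Parallel (attitude-control processor and reaction wheel): 1 − (1 − 0.98000)(1 − 0.96996) = 0.99940
Parallel (sun sensor and wheel drive electronics): 1 − (1 − 0.88959)(1 − 0.74976) = 0.97237
Series ([0.99940] and [0.97237]): 0.99940 × 0.97237 = 0.972

0.972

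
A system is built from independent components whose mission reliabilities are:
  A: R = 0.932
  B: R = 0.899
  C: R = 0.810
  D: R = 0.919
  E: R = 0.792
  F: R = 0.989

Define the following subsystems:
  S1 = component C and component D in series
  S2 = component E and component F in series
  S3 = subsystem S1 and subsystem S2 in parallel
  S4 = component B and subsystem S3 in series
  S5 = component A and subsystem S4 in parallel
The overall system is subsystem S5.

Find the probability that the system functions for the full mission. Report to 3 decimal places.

0.990

Series (C and D): 0.81000 × 0.91900 = 0.74439
Series (E and F): 0.79200 × 0.98900 = 0.78329
Parallel ([0.74439] and [0.78329]): 1 − (1 − 0.74439)(1 − 0.78329) = 0.94461
Series (B and [0.94461]): 0.89900 × 0.94461 = 0.84920
Parallel (A and [0.84920]): 1 − (1 − 0.93200)(1 − 0.84920) = 0.990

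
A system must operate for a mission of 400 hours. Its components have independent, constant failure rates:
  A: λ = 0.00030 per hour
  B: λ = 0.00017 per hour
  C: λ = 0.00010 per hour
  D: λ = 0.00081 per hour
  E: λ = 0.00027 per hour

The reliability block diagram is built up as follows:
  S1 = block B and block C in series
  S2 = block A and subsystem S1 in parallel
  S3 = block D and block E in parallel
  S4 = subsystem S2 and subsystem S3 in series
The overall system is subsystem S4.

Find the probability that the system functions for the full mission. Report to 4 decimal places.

0.9604

R(A) = exp(−0.00030 × 400) = 0.886920
R(B) = exp(−0.00017 × 400) = 0.934260
R(C) = exp(−0.00010 × 400) = 0.960789
R(D) = exp(−0.00081 × 400) = 0.723250
R(E) = exp(−0.00027 × 400) = 0.897628
Series (B and C): 0.934260 × 0.960789 = 0.897627
Parallel (A and [0.897627]): 1 − (1 − 0.886920)(1 − 0.897627) = 0.988424
Parallel (D and E): 1 − (1 − 0.723250)(1 − 0.897628) = 0.971669
Series ([0.988424] and [0.971669]): 0.988424 × 0.971669 = 0.9604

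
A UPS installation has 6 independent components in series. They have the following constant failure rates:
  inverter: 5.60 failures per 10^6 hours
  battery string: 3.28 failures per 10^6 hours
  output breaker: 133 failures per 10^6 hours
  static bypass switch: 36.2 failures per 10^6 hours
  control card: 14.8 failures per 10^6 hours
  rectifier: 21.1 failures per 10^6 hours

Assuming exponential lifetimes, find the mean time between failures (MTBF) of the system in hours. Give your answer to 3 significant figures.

Series of exponential components: λ_sys = Σ λ_i
λ_sys = 0.00000560 + 0.00000328 + 0.000133 + 0.0000362 + 0.0000148 + 0.0000211 = 2.1398e-04 /h
MTBF = 1 / λ_sys = 4670 h

4670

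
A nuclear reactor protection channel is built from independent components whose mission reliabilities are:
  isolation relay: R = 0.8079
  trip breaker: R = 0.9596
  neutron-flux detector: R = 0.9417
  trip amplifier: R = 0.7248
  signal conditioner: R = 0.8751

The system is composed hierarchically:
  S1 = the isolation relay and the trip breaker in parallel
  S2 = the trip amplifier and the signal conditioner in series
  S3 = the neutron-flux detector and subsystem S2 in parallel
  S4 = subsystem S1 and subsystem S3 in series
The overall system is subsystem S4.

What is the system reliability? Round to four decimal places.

Parallel (isolation relay and trip breaker): 1 − (1 − 0.807900)(1 − 0.959600) = 0.992239
Series (trip amplifier and signal conditioner): 0.724800 × 0.875100 = 0.634272
Parallel (neutron-flux detector and [0.634272]): 1 − (1 − 0.941700)(1 − 0.634272) = 0.978678
Series ([0.992239] and [0.978678]): 0.992239 × 0.978678 = 0.9711

0.9711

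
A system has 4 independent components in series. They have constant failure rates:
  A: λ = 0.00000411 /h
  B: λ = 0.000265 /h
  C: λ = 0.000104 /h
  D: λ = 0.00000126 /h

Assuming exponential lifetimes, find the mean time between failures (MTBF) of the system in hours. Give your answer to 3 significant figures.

Series of exponential components: λ_sys = Σ λ_i
λ_sys = 0.00000411 + 0.000265 + 0.000104 + 0.00000126 = 3.7437e-04 /h
MTBF = 1 / λ_sys = 2670 h

2670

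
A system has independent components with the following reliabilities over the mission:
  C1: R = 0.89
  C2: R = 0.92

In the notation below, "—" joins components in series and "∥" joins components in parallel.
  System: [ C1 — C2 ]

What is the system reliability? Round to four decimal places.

Series (C1 and C2): 0.890000 × 0.920000 = 0.8188

0.8188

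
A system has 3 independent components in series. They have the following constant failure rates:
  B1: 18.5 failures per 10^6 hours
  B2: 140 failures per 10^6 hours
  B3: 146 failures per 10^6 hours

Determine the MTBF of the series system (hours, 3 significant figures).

3280

Series of exponential components: λ_sys = Σ λ_i
λ_sys = 0.0000185 + 0.000140 + 0.000146 = 3.0450e-04 /h
MTBF = 1 / λ_sys = 3280 h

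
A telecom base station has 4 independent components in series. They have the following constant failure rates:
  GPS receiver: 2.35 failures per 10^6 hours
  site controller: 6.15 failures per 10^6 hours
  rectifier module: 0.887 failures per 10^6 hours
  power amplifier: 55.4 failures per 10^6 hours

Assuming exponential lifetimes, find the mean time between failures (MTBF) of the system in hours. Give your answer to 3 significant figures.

15400

Series of exponential components: λ_sys = Σ λ_i
λ_sys = 0.00000235 + 0.00000615 + 0.000000887 + 0.0000554 = 6.4787e-05 /h
MTBF = 1 / λ_sys = 15400 h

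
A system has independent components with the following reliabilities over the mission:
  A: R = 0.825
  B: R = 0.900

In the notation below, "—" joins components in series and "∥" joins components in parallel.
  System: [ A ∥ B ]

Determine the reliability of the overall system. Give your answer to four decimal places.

Parallel (A and B): 1 − (1 − 0.825000)(1 − 0.900000) = 0.9825

0.9825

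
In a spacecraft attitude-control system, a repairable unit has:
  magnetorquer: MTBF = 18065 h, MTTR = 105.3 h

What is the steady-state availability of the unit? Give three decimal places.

A(magnetorquer) = MTBF/(MTBF+MTTR) = 18065/(18065+105.3) = 0.994

0.994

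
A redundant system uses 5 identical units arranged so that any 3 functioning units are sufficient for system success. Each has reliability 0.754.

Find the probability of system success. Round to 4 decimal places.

0.9007

R = Σ_{i=3}^{5} C(5,i) p^i (1−p)^{5−i} with p = 0.754
C(5,3)·0.754^3·0.246^2 = 0.259409
C(5,4)·0.754^4·0.246^1 = 0.397549
C(5,5)·0.754^5·0.246^0 = 0.243701
Sum = 0.9007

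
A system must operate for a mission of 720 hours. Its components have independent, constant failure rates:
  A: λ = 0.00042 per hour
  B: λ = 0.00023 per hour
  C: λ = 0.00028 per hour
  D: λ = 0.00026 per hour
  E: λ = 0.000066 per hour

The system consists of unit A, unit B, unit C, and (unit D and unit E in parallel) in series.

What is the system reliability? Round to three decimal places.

R(A) = exp(−0.00042 × 720) = 0.73904
R(B) = exp(−0.00023 × 720) = 0.84739
R(C) = exp(−0.00028 × 720) = 0.81742
R(D) = exp(−0.00026 × 720) = 0.82928
R(E) = exp(−0.000066 × 720) = 0.95359
Parallel (D and E): 1 − (1 − 0.82928)(1 − 0.95359) = 0.99208
Series (A, B, C, and [0.99208]): 0.73904 × 0.84739 × 0.81742 × 0.99208 = 0.508

0.508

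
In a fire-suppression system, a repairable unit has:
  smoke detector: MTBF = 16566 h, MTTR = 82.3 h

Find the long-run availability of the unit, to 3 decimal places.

0.995

A(smoke detector) = MTBF/(MTBF+MTTR) = 16566/(16566+82.3) = 0.995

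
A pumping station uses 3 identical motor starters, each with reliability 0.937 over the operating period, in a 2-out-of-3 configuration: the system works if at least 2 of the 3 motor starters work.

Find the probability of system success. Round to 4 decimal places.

0.9886

R = Σ_{i=2}^{3} C(3,i) p^i (1−p)^{3−i} with p = 0.937
C(3,2)·0.937^2·0.063^1 = 0.165936
C(3,3)·0.937^3·0.063^0 = 0.822657
Sum = 0.9886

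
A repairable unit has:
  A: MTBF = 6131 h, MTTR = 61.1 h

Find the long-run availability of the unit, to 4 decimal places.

0.9901

A(A) = MTBF/(MTBF+MTTR) = 6131/(6131+61.1) = 0.9901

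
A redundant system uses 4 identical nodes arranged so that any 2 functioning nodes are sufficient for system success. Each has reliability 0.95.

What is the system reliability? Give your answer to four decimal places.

0.9995

R = Σ_{i=2}^{4} C(4,i) p^i (1−p)^{4−i} with p = 0.95
C(4,2)·0.95^2·0.05^2 = 0.013538
C(4,3)·0.95^3·0.05^1 = 0.171475
C(4,4)·0.95^4·0.05^0 = 0.814506
Sum = 0.9995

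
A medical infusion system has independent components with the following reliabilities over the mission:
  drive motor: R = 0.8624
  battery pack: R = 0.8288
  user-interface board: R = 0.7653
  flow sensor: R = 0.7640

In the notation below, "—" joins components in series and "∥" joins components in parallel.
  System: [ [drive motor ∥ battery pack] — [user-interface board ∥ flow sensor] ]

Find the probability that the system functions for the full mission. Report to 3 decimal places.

0.922

Parallel (drive motor and battery pack): 1 − (1 − 0.86240)(1 − 0.82880) = 0.97644
Parallel (user-interface board and flow sensor): 1 − (1 − 0.76530)(1 − 0.76400) = 0.94461
Series ([0.97644] and [0.94461]): 0.97644 × 0.94461 = 0.922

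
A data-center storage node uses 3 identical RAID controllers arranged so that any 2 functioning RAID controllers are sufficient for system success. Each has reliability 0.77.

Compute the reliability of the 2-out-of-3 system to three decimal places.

0.866

R = Σ_{i=2}^{3} C(3,i) p^i (1−p)^{3−i} with p = 0.77
C(3,2)·0.77^2·0.23^1 = 0.40910
C(3,3)·0.77^3·0.23^0 = 0.45653
Sum = 0.866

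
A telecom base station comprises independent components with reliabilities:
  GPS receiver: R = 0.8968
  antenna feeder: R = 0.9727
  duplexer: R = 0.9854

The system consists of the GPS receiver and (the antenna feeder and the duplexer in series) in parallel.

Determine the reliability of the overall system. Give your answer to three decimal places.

0.996

Series (antenna feeder and duplexer): 0.97270 × 0.98540 = 0.95850
Parallel (GPS receiver and [0.95850]): 1 − (1 − 0.89680)(1 − 0.95850) = 0.996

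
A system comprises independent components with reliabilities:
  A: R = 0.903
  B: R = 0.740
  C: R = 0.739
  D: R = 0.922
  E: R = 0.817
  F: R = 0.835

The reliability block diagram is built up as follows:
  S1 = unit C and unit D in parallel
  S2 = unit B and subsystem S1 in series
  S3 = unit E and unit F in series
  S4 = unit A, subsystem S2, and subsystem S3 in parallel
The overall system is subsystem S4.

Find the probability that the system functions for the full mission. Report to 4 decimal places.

0.9915

Parallel (C and D): 1 − (1 − 0.739000)(1 − 0.922000) = 0.979642
Series (B and [0.979642]): 0.740000 × 0.979642 = 0.724935
Series (E and F): 0.817000 × 0.835000 = 0.682195
Parallel (A, [0.724935], and [0.682195]): 1 − (1 − 0.903000)(1 − 0.724935)(1 − 0.682195) = 0.9915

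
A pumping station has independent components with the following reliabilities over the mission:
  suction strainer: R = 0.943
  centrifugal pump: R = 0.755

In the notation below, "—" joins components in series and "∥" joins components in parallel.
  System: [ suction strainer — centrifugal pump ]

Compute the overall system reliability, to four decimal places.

Series (suction strainer and centrifugal pump): 0.943000 × 0.755000 = 0.7120

0.7120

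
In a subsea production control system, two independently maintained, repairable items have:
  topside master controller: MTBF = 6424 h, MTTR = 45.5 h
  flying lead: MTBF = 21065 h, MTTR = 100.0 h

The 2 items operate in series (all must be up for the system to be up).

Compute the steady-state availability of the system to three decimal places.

A(topside master controller) = MTBF/(MTBF+MTTR) = 6424/(6424+45.5) = 0.992967
A(flying lead) = MTBF/(MTBF+MTTR) = 21065/(21065+100.0) = 0.995275
Series availability: 0.992967 × 0.995275 = 0.988

0.988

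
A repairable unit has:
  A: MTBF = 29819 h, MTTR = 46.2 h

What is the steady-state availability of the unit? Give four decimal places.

0.9985

A(A) = MTBF/(MTBF+MTTR) = 29819/(29819+46.2) = 0.9985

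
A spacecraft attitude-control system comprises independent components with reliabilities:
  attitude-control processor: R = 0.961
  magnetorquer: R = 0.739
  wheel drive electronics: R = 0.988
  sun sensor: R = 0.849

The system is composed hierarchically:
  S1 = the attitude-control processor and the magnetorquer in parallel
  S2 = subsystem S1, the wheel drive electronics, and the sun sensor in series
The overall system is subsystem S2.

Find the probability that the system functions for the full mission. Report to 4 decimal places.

Parallel (attitude-control processor and magnetorquer): 1 − (1 − 0.961000)(1 − 0.739000) = 0.989821
Series ([0.989821], wheel drive electronics, and sun sensor): 0.989821 × 0.988000 × 0.849000 = 0.8303

0.8303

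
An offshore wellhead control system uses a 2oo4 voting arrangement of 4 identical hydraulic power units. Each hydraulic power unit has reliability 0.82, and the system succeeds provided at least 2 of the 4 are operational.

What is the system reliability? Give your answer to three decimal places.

R = Σ_{i=2}^{4} C(4,i) p^i (1−p)^{4−i} with p = 0.82
C(4,2)·0.82^2·0.18^2 = 0.13071
C(4,3)·0.82^3·0.18^1 = 0.39698
C(4,4)·0.82^4·0.18^0 = 0.45212
Sum = 0.980

0.980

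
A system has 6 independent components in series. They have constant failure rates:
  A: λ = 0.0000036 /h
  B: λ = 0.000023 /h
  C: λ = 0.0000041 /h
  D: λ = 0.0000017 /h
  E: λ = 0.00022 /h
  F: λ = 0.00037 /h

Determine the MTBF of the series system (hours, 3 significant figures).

1610

Series of exponential components: λ_sys = Σ λ_i
λ_sys = 0.0000036 + 0.000023 + 0.0000041 + 0.0000017 + 0.00022 + 0.00037 = 6.2240e-04 /h
MTBF = 1 / λ_sys = 1610 h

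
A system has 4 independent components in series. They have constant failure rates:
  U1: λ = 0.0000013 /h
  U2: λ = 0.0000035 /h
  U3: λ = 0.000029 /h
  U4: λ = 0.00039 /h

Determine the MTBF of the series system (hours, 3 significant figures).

Series of exponential components: λ_sys = Σ λ_i
λ_sys = 0.0000013 + 0.0000035 + 0.000029 + 0.00039 = 4.2380e-04 /h
MTBF = 1 / λ_sys = 2360 h

2360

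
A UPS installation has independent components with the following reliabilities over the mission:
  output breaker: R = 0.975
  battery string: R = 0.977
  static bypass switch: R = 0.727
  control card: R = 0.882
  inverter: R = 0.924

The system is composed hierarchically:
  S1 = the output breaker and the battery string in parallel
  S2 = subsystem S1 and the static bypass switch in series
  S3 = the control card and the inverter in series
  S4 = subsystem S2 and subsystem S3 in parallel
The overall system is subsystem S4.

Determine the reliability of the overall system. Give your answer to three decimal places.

0.949

Parallel (output breaker and battery string): 1 − (1 − 0.97500)(1 − 0.97700) = 0.99943
Series ([0.99943] and static bypass switch): 0.99943 × 0.72700 = 0.72659
Series (control card and inverter): 0.88200 × 0.92400 = 0.81497
Parallel ([0.72659] and [0.81497]): 1 − (1 − 0.72659)(1 − 0.81497) = 0.949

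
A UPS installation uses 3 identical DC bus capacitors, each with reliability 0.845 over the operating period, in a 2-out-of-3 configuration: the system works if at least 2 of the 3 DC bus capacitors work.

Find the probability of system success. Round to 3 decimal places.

0.935

R = Σ_{i=2}^{3} C(3,i) p^i (1−p)^{3−i} with p = 0.845
C(3,2)·0.845^2·0.155^1 = 0.33202
C(3,3)·0.845^3·0.155^0 = 0.60335
Sum = 0.935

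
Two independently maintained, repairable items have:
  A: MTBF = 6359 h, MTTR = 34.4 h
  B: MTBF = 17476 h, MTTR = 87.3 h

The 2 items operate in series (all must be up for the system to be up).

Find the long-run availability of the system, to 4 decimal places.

0.9897

A(A) = MTBF/(MTBF+MTTR) = 6359/(6359+34.4) = 0.994619
A(B) = MTBF/(MTBF+MTTR) = 17476/(17476+87.3) = 0.995029
Series availability: 0.994619 × 0.995029 = 0.9897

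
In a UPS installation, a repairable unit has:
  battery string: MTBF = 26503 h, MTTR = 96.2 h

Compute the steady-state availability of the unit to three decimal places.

A(battery string) = MTBF/(MTBF+MTTR) = 26503/(26503+96.2) = 0.996

0.996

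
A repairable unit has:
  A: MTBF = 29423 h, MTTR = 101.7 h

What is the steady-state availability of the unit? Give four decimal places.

A(A) = MTBF/(MTBF+MTTR) = 29423/(29423+101.7) = 0.9966

0.9966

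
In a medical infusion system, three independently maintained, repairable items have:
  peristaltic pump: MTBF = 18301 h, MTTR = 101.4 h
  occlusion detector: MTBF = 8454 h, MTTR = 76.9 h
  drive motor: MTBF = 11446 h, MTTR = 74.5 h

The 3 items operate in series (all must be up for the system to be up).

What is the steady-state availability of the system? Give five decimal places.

A(peristaltic pump) = MTBF/(MTBF+MTTR) = 18301/(18301+101.4) = 0.994490
A(occlusion detector) = MTBF/(MTBF+MTTR) = 8454/(8454+76.9) = 0.990986
A(drive motor) = MTBF/(MTBF+MTTR) = 11446/(11446+74.5) = 0.993533
Series availability: 0.994490 × 0.990986 × 0.993533 = 0.97915

0.97915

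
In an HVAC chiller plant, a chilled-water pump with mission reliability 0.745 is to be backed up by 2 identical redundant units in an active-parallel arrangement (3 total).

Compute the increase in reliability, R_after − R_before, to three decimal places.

R_before = 0.745
R_after = 1 − (1 − 0.745)^3 = 0.983
ΔR = 0.983 − 0.745 = 0.238

0.238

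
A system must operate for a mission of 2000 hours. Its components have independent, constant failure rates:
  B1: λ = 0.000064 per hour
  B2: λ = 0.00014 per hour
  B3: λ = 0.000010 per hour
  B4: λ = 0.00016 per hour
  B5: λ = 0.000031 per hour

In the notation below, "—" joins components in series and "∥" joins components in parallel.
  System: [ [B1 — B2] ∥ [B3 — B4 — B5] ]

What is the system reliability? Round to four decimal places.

R(B1) = exp(−0.000064 × 2000) = 0.879853
R(B2) = exp(−0.00014 × 2000) = 0.755784
R(B3) = exp(−0.000010 × 2000) = 0.980199
R(B4) = exp(−0.00016 × 2000) = 0.726149
R(B5) = exp(−0.000031 × 2000) = 0.939883
Series (B1 and B2): 0.879853 × 0.755784 = 0.664979
Series (B3, B4, and B5): 0.980199 × 0.726149 × 0.939883 = 0.668981
Parallel ([0.664979] and [0.668981]): 1 − (1 − 0.664979)(1 − 0.668981) = 0.8891

0.8891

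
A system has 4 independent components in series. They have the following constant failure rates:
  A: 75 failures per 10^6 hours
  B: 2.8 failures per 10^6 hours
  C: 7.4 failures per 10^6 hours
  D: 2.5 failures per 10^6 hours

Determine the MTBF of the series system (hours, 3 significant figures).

11400

Series of exponential components: λ_sys = Σ λ_i
λ_sys = 0.000075 + 0.0000028 + 0.0000074 + 0.0000025 = 8.7700e-05 /h
MTBF = 1 / λ_sys = 11400 h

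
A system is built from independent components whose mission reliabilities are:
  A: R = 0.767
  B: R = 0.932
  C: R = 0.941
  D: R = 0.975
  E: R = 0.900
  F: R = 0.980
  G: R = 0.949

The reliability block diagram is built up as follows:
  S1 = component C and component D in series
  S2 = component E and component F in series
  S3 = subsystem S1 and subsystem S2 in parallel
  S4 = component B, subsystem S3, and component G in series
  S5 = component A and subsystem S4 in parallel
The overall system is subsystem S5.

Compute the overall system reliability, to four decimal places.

Series (C and D): 0.941000 × 0.975000 = 0.917475
Series (E and F): 0.900000 × 0.980000 = 0.882000
Parallel ([0.917475] and [0.882000]): 1 − (1 − 0.917475)(1 − 0.882000) = 0.990262
Series (B, [0.990262], and G): 0.932000 × 0.990262 × 0.949000 = 0.875855
Parallel (A and [0.875855]): 1 − (1 − 0.767000)(1 − 0.875855) = 0.9711

0.9711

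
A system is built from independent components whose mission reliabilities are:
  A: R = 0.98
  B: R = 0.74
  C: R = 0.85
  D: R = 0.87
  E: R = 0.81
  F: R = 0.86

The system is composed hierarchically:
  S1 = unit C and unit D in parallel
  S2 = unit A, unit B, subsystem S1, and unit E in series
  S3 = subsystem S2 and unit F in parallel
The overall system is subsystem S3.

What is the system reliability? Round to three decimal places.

Parallel (C and D): 1 − (1 − 0.85000)(1 − 0.87000) = 0.98050
Series (A, B, [0.98050], and E): 0.98000 × 0.74000 × 0.98050 × 0.81000 = 0.57596
Parallel ([0.57596] and F): 1 − (1 − 0.57596)(1 − 0.86000) = 0.941

0.941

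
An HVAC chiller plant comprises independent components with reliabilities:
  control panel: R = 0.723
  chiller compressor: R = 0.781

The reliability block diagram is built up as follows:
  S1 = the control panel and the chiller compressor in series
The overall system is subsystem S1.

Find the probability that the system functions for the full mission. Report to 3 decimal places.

0.565

Series (control panel and chiller compressor): 0.72300 × 0.78100 = 0.565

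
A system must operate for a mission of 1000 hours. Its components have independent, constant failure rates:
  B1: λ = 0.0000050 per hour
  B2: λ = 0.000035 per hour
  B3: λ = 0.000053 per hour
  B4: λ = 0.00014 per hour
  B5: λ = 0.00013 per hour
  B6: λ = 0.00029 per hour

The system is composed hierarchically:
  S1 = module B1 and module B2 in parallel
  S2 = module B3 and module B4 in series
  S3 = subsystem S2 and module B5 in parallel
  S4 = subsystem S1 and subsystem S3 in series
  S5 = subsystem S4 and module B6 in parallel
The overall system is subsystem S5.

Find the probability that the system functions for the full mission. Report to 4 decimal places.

0.9946

R(B1) = exp(−0.0000050 × 1000) = 0.995012
R(B2) = exp(−0.000035 × 1000) = 0.965605
R(B3) = exp(−0.000053 × 1000) = 0.948380
R(B4) = exp(−0.00014 × 1000) = 0.869358
R(B5) = exp(−0.00013 × 1000) = 0.878095
R(B6) = exp(−0.00029 × 1000) = 0.748264
Parallel (B1 and B2): 1 − (1 − 0.995012)(1 − 0.965605) = 0.999828
Series (B3 and B4): 0.948380 × 0.869358 = 0.824482
Parallel ([0.824482] and B5): 1 − (1 − 0.824482)(1 − 0.878095) = 0.978603
Series ([0.999828] and [0.978603]): 0.999828 × 0.978603 = 0.978435
Parallel ([0.978435] and B6): 1 − (1 − 0.978435)(1 − 0.748264) = 0.9946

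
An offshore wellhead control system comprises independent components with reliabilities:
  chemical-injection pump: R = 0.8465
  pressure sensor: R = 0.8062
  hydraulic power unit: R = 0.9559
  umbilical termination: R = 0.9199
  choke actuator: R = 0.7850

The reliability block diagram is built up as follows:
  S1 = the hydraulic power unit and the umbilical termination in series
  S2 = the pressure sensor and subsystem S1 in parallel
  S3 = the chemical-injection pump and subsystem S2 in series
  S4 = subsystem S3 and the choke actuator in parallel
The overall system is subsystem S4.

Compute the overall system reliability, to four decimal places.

0.9627

Series (hydraulic power unit and umbilical termination): 0.955900 × 0.919900 = 0.879332
Parallel (pressure sensor and [0.879332]): 1 − (1 − 0.806200)(1 − 0.879332) = 0.976615
Series (chemical-injection pump and [0.976615]): 0.846500 × 0.976615 = 0.826705
Parallel ([0.826705] and choke actuator): 1 − (1 − 0.826705)(1 − 0.785000) = 0.9627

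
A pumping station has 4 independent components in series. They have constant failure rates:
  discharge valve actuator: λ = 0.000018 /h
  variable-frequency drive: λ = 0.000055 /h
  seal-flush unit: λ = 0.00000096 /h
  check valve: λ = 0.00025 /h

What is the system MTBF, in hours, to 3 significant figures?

3090

Series of exponential components: λ_sys = Σ λ_i
λ_sys = 0.000018 + 0.000055 + 0.00000096 + 0.00025 = 3.2396e-04 /h
MTBF = 1 / λ_sys = 3090 h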